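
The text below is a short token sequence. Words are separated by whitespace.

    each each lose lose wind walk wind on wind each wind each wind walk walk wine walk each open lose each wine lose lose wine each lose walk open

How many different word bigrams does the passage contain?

23

29 tokens → 28 bigram windows in total.
Repeated bigrams (each contributes count−1 duplicates):
  each lose: 2
  each wind: 2
  lose lose: 2
  wind each: 2
  wind walk: 2
5 duplicate windows → 28 − 5 = 23 distinct.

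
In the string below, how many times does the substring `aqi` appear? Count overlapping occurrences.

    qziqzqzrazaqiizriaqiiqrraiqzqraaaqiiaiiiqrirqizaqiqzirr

Sliding a length-3 window over the 55 characters (53 positions):
  position 11–13: aqi
  position 18–20: aqi
  position 33–35: aqi
  position 48–50: aqi

4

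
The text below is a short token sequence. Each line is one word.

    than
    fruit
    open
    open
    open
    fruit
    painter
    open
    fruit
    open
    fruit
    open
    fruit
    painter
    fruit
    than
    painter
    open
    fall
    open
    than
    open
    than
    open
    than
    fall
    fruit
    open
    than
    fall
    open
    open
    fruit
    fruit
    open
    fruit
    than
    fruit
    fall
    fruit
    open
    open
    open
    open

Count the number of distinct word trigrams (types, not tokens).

44 tokens → 42 trigram windows in total.
Repeated trigrams (each contributes count−1 duplicates):
  fruit open fruit: 3
  open open open: 3
  fall fruit open: 2
  fruit open open: 2
  open fruit open: 2
  open fruit painter: 2
  open open fruit: 2
  open than fall: 2
  … (2 more repeated)
12 duplicate windows → 42 − 12 = 30 distinct.

30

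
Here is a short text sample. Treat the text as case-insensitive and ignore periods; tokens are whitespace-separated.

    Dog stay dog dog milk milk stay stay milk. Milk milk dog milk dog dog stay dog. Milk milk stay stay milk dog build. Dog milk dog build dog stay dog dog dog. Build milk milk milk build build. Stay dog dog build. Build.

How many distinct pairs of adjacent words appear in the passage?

15

44 tokens → 43 bigram windows in total.
Repeated bigrams (each contributes count−1 duplicates):
  milk milk: 6
  dog dog: 5
  dog build: 4
  dog milk: 4
  milk dog: 4
  stay dog: 4
  dog stay: 3
  build build: 2
  … (4 more repeated)
28 duplicate windows → 43 − 28 = 15 distinct.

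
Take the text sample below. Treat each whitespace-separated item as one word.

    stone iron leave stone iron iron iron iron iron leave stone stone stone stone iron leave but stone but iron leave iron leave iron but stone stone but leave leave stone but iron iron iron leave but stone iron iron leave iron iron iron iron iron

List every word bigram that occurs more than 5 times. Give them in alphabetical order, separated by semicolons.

Bigram counts meeting the condition (more than 5 times):
  iron iron: 11
  iron leave: 7

iron iron; iron leave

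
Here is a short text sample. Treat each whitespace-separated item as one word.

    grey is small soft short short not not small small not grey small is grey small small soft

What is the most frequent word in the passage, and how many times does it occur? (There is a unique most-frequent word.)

Unigram frequencies (highest first):
  small: 6
  grey: 3
  not: 3
  is: 2
  soft: 2
  short: 2

"small", 6 times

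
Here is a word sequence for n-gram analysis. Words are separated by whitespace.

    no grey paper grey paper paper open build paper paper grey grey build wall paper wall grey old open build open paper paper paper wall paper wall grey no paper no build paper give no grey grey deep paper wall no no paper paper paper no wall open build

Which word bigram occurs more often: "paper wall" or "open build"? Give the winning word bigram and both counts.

"paper wall": 4 occurrences
"open build": 3 occurrences

"paper wall" (4 vs 3)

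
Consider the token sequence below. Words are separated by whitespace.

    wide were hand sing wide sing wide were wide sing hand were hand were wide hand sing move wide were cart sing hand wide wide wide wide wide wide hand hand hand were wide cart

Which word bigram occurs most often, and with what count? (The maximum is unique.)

"wide wide", 5 times

Bigram frequencies (highest first):
  wide wide: 5
  wide were: 3
  were wide: 3
  hand were: 3
  were hand: 2
  hand sing: 2
  … (11 more, each ≤ 2)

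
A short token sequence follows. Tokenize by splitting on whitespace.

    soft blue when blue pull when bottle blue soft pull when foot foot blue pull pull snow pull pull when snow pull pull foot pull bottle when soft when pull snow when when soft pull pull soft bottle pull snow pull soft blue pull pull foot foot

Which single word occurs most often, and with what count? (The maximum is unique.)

Unigram frequencies (highest first):
  pull: 16
  when: 8
  soft: 6
  blue: 5
  foot: 5
  snow: 4
  … (1 more, each ≤ 3)

"pull", 16 times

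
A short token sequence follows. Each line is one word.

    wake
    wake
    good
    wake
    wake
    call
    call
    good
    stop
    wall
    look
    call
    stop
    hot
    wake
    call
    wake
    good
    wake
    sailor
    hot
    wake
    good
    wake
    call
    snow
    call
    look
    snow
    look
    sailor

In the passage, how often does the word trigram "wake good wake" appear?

Scanning the 29 overlapping trigram windows for "wake good wake":
  position 2–4: wake good wake
  position 17–19: wake good wake
  position 22–24: wake good wake

3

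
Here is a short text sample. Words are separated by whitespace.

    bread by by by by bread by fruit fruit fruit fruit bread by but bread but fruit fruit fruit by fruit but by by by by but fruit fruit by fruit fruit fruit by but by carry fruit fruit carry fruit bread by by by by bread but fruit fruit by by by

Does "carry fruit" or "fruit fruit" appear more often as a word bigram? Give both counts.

"fruit fruit" (10 vs 2)

"carry fruit": 2 occurrences
"fruit fruit": 10 occurrences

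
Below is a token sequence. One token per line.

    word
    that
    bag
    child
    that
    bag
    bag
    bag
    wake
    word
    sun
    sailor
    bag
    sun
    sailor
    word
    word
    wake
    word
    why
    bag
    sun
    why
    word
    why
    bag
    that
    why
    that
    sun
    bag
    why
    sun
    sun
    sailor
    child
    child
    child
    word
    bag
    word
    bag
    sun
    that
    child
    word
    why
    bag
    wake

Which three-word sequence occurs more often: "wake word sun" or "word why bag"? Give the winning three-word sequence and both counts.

"wake word sun": 1 occurrence
"word why bag": 3 occurrences

"word why bag" (3 vs 1)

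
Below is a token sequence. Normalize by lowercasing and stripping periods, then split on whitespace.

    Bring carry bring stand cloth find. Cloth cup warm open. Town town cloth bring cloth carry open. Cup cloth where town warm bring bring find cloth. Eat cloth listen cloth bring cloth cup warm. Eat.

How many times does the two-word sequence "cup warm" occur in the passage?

Scanning the 34 overlapping bigram windows for "cup warm":
  position 8–9: cup warm
  position 33–34: cup warm

2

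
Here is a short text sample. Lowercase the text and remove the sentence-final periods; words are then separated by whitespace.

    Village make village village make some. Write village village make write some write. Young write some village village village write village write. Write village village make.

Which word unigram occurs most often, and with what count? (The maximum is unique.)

Unigram frequencies (highest first):
  village: 11
  write: 7
  make: 4
  some: 3
  young: 1

"village", 11 times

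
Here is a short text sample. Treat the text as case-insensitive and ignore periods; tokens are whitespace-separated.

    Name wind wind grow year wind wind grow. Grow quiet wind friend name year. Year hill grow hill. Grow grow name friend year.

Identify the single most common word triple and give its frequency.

"wind wind grow", 2 times

Trigram frequencies (highest first):
  wind wind grow: 2
  name wind wind: 1
  wind grow year: 1
  grow year wind: 1
  year wind wind: 1
  wind grow grow: 1
  … (14 more, each ≤ 1)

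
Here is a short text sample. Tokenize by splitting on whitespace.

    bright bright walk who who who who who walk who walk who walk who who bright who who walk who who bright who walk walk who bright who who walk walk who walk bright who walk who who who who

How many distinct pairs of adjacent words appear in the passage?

40 tokens → 39 bigram windows in total.
Repeated bigrams (each contributes count−1 duplicates):
  who who: 11
  walk who: 8
  who walk: 8
  bright who: 4
  who bright: 3
  walk walk: 2
30 duplicate windows → 39 − 30 = 9 distinct.

9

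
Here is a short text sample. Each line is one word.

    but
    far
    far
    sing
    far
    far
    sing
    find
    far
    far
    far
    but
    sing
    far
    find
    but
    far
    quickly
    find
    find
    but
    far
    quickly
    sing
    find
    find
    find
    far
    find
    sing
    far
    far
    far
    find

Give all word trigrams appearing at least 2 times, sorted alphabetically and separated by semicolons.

Trigram counts meeting the condition (at least 2 times):
  but far quickly: 2
  far far far: 2
  far far sing: 2
  find but far: 2
  sing far far: 2

but far quickly; far far far; far far sing; find but far; sing far far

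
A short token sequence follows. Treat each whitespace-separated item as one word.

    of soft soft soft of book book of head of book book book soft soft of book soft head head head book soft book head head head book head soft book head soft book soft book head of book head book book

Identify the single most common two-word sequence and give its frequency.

"book head", 5 times

Bigram frequencies (highest first):
  book head: 5
  of book: 4
  book book: 4
  book soft: 4
  head head: 4
  soft book: 4
  … (9 more, each ≤ 3)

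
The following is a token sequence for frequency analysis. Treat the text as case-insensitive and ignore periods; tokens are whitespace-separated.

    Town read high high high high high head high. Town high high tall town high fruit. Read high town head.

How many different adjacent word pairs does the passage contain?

20 tokens → 19 bigram windows in total.
Repeated bigrams (each contributes count−1 duplicates):
  high high: 5
  high town: 2
  read high: 2
  town high: 2
7 duplicate windows → 19 − 7 = 12 distinct.

12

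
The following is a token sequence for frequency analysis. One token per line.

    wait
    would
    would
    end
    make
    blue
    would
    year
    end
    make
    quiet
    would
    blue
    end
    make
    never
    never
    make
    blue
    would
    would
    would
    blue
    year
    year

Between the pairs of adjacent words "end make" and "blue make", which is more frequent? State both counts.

"end make" (3 vs 0)

"end make": 3 occurrences
"blue make": 0 occurrences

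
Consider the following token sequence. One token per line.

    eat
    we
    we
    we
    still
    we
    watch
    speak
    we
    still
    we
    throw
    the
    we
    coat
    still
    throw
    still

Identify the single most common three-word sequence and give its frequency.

"we still we", 2 times

Trigram frequencies (highest first):
  we still we: 2
  eat we we: 1
  we we we: 1
  we we still: 1
  still we watch: 1
  we watch speak: 1
  … (9 more, each ≤ 1)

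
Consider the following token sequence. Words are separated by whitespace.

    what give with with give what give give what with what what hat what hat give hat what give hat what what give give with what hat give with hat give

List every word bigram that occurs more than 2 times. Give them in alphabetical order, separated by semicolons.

give with; hat give; hat what; what give; what hat

Bigram counts meeting the condition (more than 2 times):
  give with: 3
  hat give: 3
  hat what: 3
  what give: 4
  what hat: 3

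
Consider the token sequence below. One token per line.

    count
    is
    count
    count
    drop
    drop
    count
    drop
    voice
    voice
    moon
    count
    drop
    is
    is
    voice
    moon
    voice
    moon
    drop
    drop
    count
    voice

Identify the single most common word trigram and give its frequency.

"drop drop count", 2 times

Trigram frequencies (highest first):
  drop drop count: 2
  count is count: 1
  is count count: 1
  count count drop: 1
  count drop drop: 1
  drop count drop: 1
  … (14 more, each ≤ 1)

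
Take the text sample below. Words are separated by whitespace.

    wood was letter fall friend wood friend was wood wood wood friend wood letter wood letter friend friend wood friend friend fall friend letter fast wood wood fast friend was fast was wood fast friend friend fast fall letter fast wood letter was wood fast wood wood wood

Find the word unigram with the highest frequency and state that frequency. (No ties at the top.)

Unigram frequencies (highest first):
  wood: 16
  friend: 11
  fast: 7
  letter: 6
  was: 5
  fall: 3

"wood", 16 times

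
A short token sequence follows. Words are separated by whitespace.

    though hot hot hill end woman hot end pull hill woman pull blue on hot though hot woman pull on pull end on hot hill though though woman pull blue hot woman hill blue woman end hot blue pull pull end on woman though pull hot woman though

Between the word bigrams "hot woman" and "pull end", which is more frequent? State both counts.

"hot woman" (3 vs 2)

"hot woman": 3 occurrences
"pull end": 2 occurrences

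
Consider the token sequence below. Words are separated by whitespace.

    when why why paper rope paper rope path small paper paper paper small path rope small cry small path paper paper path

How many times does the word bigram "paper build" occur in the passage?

Scanning the 21 overlapping bigram windows for "paper build":
  (none found)

0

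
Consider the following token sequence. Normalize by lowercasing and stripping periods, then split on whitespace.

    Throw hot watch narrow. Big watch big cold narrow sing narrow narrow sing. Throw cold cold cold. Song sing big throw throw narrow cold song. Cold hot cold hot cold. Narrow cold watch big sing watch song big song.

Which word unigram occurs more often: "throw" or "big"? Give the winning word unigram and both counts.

"big" (5 vs 4)

"throw": 4 occurrences
"big": 5 occurrences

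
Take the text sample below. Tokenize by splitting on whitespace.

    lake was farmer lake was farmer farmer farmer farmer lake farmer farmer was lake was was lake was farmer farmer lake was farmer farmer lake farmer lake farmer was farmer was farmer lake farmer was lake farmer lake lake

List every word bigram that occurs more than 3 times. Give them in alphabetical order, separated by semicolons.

farmer farmer; farmer lake; farmer was; lake farmer; lake was; was farmer

Bigram counts meeting the condition (more than 3 times):
  farmer farmer: 6
  farmer lake: 7
  farmer was: 4
  lake farmer: 5
  lake was: 5
  was farmer: 6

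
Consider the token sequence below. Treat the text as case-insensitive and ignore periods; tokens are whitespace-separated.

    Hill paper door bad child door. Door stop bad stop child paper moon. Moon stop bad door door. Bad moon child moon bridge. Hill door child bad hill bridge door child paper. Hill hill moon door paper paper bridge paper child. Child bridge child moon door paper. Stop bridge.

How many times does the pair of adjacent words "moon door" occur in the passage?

Scanning the 48 overlapping bigram windows for "moon door":
  position 35–36: moon door
  position 45–46: moon door

2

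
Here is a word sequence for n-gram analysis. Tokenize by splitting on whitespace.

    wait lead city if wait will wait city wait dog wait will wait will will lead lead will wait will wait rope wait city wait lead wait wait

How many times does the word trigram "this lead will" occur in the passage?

Scanning the 26 overlapping trigram windows for "this lead will":
  (none found)

0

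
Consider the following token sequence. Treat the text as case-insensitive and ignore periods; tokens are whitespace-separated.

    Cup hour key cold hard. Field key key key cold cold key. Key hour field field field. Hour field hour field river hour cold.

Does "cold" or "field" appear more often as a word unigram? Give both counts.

"cold": 4 occurrences
"field": 6 occurrences

"field" (6 vs 4)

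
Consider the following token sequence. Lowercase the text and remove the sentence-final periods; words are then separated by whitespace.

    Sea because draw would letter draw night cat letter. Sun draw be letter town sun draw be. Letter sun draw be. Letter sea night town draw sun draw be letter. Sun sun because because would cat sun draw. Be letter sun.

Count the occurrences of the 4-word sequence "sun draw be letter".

5

Scanning the 38 overlapping 4-gram windows for "sun draw be letter":
  position 10–13: sun draw be letter
  position 15–18: sun draw be letter
  position 19–22: sun draw be letter
  position 27–30: sun draw be letter
  position 37–40: sun draw be letter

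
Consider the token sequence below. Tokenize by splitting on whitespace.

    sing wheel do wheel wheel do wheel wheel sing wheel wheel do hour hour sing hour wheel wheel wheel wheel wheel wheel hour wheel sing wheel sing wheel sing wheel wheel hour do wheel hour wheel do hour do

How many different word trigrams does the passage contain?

39 tokens → 37 trigram windows in total.
Repeated trigrams (each contributes count−1 duplicates):
  wheel sing wheel: 4
  wheel wheel wheel: 4
  do wheel wheel: 2
  sing wheel sing: 2
  sing wheel wheel: 2
  wheel do hour: 2
  wheel do wheel: 2
  wheel hour wheel: 2
  … (2 more repeated)
14 duplicate windows → 37 − 14 = 23 distinct.

23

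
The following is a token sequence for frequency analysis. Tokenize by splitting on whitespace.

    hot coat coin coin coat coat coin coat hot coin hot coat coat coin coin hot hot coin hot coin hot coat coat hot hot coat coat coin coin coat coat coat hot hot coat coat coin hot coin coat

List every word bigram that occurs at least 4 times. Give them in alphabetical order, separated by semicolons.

coat coat; coat coin; coin coat; coin hot; hot coat; hot coin

Bigram counts meeting the condition (at least 4 times):
  coat coat: 7
  coat coin: 5
  coin coat: 4
  coin hot: 5
  hot coat: 5
  hot coin: 4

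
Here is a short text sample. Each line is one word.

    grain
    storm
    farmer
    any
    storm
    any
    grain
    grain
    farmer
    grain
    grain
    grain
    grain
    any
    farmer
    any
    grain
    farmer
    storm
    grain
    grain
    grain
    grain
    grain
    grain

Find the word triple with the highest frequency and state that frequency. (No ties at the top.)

"grain grain grain", 6 times

Trigram frequencies (highest first):
  grain grain grain: 6
  grain storm farmer: 1
  storm farmer any: 1
  farmer any storm: 1
  any storm any: 1
  storm any grain: 1
  … (12 more, each ≤ 1)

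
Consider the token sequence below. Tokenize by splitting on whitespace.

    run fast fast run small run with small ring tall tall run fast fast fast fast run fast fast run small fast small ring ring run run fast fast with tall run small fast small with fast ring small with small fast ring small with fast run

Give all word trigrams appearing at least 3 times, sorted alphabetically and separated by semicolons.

fast fast run; run fast fast

Trigram counts meeting the condition (at least 3 times):
  fast fast run: 3
  run fast fast: 4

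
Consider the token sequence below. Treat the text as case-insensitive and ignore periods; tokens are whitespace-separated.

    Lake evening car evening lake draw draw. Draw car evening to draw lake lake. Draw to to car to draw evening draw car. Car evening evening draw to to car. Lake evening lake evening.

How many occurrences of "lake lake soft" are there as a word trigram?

0

Scanning the 32 overlapping trigram windows for "lake lake soft":
  (none found)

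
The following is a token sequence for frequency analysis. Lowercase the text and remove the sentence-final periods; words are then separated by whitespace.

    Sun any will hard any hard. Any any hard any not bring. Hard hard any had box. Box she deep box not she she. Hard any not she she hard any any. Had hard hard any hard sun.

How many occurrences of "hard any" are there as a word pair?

7

Scanning the 37 overlapping bigram windows for "hard any":
  position 4–5: hard any
  position 6–7: hard any
  position 9–10: hard any
  position 14–15: hard any
  position 25–26: hard any
  position 30–31: hard any
  position 35–36: hard any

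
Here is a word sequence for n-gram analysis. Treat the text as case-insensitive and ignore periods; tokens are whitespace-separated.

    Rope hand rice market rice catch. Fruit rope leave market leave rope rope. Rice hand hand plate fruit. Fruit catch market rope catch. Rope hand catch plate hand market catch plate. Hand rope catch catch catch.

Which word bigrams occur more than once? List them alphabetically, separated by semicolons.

Bigram counts meeting the condition (more than once):
  catch catch: 2
  catch plate: 2
  plate hand: 2
  rope catch: 2
  rope hand: 2

catch catch; catch plate; plate hand; rope catch; rope hand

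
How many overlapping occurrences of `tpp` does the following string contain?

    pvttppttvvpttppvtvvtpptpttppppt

4

Sliding a length-3 window over the 31 characters (29 positions):
  position 4–6: tpp
  position 13–15: tpp
  position 20–22: tpp
  position 26–28: tpp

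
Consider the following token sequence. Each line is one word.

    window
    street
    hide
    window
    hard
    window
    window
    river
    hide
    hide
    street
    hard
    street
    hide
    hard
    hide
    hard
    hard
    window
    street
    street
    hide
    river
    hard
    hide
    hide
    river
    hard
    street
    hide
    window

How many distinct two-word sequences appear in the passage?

31 tokens → 30 bigram windows in total.
Repeated bigrams (each contributes count−1 duplicates):
  street hide: 4
  hard hide: 2
  hard street: 2
  hard window: 2
  hide hard: 2
  hide hide: 2
  hide river: 2
  hide window: 2
  … (2 more repeated)
12 duplicate windows → 30 − 12 = 18 distinct.

18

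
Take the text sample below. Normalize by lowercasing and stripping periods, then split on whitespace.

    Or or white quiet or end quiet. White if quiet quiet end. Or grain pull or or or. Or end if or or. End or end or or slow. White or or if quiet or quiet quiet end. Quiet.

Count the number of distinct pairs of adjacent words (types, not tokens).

22

39 tokens → 38 bigram windows in total.
Repeated bigrams (each contributes count−1 duplicates):
  or or: 7
  or end: 4
  end or: 3
  end quiet: 2
  if quiet: 2
  quiet end: 2
  quiet or: 2
  quiet quiet: 2
16 duplicate windows → 38 − 16 = 22 distinct.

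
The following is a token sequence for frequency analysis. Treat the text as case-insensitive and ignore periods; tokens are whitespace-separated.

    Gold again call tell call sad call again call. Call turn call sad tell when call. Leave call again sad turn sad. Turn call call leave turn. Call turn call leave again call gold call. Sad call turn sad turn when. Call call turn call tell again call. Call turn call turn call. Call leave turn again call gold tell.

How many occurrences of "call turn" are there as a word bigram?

6

Scanning the 59 overlapping bigram windows for "call turn":
  position 10–11: call turn
  position 28–29: call turn
  position 37–38: call turn
  position 43–44: call turn
  position 49–50: call turn
  position 51–52: call turn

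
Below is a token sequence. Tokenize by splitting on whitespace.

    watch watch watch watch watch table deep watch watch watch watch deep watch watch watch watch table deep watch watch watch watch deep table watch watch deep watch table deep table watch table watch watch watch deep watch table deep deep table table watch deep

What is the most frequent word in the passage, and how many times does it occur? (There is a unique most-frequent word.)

"watch", 26 times

Unigram frequencies (highest first):
  watch: 26
  deep: 10
  table: 9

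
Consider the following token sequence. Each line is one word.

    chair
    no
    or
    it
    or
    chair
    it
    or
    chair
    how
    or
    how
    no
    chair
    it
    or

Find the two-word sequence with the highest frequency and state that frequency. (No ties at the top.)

"it or", 3 times

Bigram frequencies (highest first):
  it or: 3
  or chair: 2
  chair it: 2
  chair no: 1
  no or: 1
  or it: 1
  … (5 more, each ≤ 1)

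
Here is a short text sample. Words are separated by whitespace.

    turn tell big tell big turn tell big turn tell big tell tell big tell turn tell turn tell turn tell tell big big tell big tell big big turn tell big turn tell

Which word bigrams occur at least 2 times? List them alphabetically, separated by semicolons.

big big; big tell; big turn; tell big; tell tell; tell turn; turn tell

Bigram counts meeting the condition (at least 2 times):
  big big: 2
  big tell: 5
  big turn: 4
  tell big: 9
  tell tell: 2
  tell turn: 3
  turn tell: 8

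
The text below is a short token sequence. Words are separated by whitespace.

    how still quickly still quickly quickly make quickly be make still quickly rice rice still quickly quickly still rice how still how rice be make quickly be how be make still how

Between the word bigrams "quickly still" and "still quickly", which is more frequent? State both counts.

"still quickly" (4 vs 2)

"quickly still": 2 occurrences
"still quickly": 4 occurrences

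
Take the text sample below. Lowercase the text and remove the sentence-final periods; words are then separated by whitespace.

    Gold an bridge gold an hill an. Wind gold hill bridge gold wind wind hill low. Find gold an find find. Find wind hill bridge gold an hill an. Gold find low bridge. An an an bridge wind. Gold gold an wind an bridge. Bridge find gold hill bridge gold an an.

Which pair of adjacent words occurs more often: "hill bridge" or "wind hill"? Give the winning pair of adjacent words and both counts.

"hill bridge" (3 vs 2)

"hill bridge": 3 occurrences
"wind hill": 2 occurrences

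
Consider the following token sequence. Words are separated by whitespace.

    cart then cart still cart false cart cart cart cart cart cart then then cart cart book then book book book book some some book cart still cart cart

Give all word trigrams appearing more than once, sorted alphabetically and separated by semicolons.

book book book; cart cart cart; cart still cart

Trigram counts meeting the condition (more than once):
  book book book: 2
  cart cart cart: 4
  cart still cart: 2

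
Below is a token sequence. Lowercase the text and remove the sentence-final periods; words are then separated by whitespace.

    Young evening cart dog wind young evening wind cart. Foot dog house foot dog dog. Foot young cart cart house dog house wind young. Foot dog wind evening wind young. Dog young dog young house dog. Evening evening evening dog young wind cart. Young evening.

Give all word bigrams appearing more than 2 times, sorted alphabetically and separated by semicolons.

Bigram counts meeting the condition (more than 2 times):
  dog young: 3
  foot dog: 3
  wind young: 3
  young evening: 3

dog young; foot dog; wind young; young evening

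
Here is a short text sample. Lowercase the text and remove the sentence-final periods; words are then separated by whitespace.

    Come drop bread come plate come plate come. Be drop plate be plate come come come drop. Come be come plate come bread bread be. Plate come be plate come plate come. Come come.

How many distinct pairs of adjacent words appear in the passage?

16

34 tokens → 33 bigram windows in total.
Repeated bigrams (each contributes count−1 duplicates):
  plate come: 7
  come come: 4
  come plate: 4
  be plate: 3
  come be: 3
  come drop: 2
17 duplicate windows → 33 − 17 = 16 distinct.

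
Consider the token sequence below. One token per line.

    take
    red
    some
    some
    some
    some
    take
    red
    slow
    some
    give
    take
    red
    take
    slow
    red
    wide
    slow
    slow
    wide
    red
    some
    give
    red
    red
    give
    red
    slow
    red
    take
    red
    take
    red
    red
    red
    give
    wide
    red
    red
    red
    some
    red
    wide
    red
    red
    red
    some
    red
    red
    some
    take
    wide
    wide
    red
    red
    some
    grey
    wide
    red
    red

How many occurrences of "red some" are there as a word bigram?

Scanning the 59 overlapping bigram windows for "red some":
  position 2–3: red some
  position 21–22: red some
  position 40–41: red some
  position 46–47: red some
  position 49–50: red some
  position 55–56: red some

6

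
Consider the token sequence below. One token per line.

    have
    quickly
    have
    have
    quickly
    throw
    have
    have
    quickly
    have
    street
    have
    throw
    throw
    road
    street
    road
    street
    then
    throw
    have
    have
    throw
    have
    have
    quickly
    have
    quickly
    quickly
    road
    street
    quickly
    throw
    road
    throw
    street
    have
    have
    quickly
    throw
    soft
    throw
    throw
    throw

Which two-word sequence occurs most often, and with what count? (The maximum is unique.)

"have quickly", 6 times

Bigram frequencies (highest first):
  have quickly: 6
  have have: 5
  quickly have: 3
  quickly throw: 3
  throw have: 3
  throw throw: 3
  … (15 more, each ≤ 3)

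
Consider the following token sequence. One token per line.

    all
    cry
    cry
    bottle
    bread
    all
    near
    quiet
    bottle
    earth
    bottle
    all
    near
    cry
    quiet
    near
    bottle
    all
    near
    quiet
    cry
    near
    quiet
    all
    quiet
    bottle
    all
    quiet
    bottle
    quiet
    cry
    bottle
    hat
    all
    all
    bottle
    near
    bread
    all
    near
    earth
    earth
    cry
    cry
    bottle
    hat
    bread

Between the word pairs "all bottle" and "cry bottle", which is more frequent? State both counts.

"cry bottle" (3 vs 1)

"all bottle": 1 occurrence
"cry bottle": 3 occurrences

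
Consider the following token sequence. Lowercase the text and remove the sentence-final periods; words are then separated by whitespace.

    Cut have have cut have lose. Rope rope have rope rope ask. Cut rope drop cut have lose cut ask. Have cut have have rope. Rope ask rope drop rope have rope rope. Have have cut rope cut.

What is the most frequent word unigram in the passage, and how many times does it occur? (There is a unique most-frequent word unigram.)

"rope", 12 times

Unigram frequencies (highest first):
  rope: 12
  have: 11
  cut: 8
  ask: 3
  lose: 2
  drop: 2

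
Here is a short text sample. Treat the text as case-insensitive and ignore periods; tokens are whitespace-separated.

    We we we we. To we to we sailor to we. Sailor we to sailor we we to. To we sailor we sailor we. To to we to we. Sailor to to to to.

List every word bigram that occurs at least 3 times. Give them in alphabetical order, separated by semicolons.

sailor we; to to; to we; we sailor; we to; we we

Bigram counts meeting the condition (at least 3 times):
  sailor we: 4
  to to: 5
  to we: 6
  we sailor: 5
  we to: 6
  we we: 4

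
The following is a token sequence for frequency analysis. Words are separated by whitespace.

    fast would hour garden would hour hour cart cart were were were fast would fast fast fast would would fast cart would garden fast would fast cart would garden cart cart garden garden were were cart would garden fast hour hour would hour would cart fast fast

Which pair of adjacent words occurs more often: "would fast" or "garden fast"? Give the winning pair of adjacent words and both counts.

"would fast" (3 vs 2)

"would fast": 3 occurrences
"garden fast": 2 occurrences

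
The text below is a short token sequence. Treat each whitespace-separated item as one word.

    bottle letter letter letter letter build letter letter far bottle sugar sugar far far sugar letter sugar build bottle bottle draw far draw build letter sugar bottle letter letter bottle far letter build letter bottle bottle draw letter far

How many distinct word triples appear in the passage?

39 tokens → 37 trigram windows in total.
Repeated trigrams (each contributes count−1 duplicates):
  bottle bottle draw: 2
  bottle letter letter: 2
  letter build letter: 2
  letter letter letter: 2
4 duplicate windows → 37 − 4 = 33 distinct.

33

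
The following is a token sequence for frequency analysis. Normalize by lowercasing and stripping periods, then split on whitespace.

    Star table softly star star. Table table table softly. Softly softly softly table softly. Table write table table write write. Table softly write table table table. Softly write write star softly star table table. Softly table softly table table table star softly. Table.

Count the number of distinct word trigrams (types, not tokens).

43 tokens → 41 trigram windows in total.
Repeated trigrams (each contributes count−1 duplicates):
  table softly table: 3
  table table softly: 3
  table table table: 3
  softly softly softly: 2
  softly table softly: 2
  star table table: 2
  table softly write: 2
  write table table: 2
11 duplicate windows → 41 − 11 = 30 distinct.

30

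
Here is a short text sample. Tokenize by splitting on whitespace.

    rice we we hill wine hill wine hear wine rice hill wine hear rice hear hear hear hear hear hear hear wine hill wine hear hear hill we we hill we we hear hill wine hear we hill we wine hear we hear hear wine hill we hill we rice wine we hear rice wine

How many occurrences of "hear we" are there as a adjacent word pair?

Scanning the 54 overlapping bigram windows for "hear we":
  position 36–37: hear we
  position 41–42: hear we

2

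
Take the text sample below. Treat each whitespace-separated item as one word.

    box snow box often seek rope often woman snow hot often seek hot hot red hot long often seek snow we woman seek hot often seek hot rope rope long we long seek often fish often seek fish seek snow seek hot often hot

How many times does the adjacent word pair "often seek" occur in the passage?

Scanning the 43 overlapping bigram windows for "often seek":
  position 4–5: often seek
  position 11–12: often seek
  position 18–19: often seek
  position 25–26: often seek
  position 36–37: often seek

5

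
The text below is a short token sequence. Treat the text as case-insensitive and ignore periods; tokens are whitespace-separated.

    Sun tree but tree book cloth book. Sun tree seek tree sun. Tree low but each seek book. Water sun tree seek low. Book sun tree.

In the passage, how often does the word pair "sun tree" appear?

Scanning the 25 overlapping bigram windows for "sun tree":
  position 1–2: sun tree
  position 8–9: sun tree
  position 12–13: sun tree
  position 20–21: sun tree
  position 25–26: sun tree

5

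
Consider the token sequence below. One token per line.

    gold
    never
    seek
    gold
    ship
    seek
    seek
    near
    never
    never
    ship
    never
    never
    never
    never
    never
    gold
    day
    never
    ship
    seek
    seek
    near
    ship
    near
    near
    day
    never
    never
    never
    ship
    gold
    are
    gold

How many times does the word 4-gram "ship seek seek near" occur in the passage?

Scanning the 31 overlapping 4-gram windows for "ship seek seek near":
  position 5–8: ship seek seek near
  position 20–23: ship seek seek near

2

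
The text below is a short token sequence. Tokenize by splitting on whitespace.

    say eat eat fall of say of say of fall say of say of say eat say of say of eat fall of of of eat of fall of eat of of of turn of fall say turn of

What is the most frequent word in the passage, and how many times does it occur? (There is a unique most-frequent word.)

"of", 17 times

Unigram frequencies (highest first):
  of: 17
  say: 9
  eat: 6
  fall: 5
  turn: 2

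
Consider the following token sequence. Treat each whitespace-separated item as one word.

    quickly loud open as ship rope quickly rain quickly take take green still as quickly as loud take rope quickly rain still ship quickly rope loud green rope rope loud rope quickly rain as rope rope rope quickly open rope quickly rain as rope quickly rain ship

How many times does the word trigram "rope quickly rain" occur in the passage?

Scanning the 45 overlapping trigram windows for "rope quickly rain":
  position 6–8: rope quickly rain
  position 19–21: rope quickly rain
  position 31–33: rope quickly rain
  position 40–42: rope quickly rain
  position 44–46: rope quickly rain

5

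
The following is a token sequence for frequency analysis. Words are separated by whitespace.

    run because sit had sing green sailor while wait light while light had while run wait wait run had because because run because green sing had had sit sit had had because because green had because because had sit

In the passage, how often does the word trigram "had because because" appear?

Scanning the 37 overlapping trigram windows for "had because because":
  position 19–21: had because because
  position 31–33: had because because
  position 35–37: had because because

3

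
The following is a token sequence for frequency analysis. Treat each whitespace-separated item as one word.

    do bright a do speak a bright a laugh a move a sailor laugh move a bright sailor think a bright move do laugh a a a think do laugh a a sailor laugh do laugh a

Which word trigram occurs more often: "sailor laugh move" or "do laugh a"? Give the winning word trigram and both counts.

"do laugh a" (3 vs 1)

"sailor laugh move": 1 occurrence
"do laugh a": 3 occurrences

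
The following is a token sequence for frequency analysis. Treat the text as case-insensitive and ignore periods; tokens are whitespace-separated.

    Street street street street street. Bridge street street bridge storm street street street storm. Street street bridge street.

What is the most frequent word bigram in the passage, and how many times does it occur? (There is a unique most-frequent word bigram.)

Bigram frequencies (highest first):
  street street: 8
  street bridge: 3
  bridge street: 2
  storm street: 2
  bridge storm: 1
  street storm: 1

"street street", 8 times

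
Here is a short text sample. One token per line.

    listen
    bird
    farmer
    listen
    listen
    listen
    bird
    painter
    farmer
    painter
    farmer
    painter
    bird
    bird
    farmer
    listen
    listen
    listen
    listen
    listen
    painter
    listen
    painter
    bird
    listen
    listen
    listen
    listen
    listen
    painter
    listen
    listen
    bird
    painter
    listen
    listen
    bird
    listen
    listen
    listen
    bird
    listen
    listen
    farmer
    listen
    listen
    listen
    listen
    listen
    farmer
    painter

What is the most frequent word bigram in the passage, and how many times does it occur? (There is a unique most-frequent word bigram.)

Bigram frequencies (highest first):
  listen listen: 19
  listen bird: 5
  farmer listen: 3
  farmer painter: 3
  listen painter: 3
  painter listen: 3
  … (7 more, each ≤ 3)

"listen listen", 19 times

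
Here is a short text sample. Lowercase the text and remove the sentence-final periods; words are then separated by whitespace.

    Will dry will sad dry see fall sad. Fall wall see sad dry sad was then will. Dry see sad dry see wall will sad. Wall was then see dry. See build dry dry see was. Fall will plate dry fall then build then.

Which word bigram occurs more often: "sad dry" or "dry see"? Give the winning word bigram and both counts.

"dry see" (5 vs 3)

"sad dry": 3 occurrences
"dry see": 5 occurrences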